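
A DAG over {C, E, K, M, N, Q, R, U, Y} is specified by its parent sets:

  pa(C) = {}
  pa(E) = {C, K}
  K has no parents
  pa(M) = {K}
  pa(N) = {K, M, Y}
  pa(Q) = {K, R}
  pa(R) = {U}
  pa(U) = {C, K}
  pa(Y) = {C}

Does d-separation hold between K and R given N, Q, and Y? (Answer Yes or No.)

There are 5 undirected paths between K and R; checking each against the conditioning set {N, Q, Y}:
  1. K → M → N ← Y ← C → U → R — M:chain[open]; N:collider[open]; Y:chain[blocks]; C:fork[open]; U:chain[open] ⇒ blocked
  2. K → U → R — U:chain[open] ⇒ active
  3. K → E ← C → U → R — E:collider[blocks]; C:fork[open]; U:chain[open] ⇒ blocked
  4. K → Q ← R — Q:collider[open] ⇒ active
  5. K → N ← Y ← C → U → R — N:collider[open]; Y:chain[blocks]; C:fork[open]; U:chain[open] ⇒ blocked
Because an active path exists, K and R are not d-separated.

No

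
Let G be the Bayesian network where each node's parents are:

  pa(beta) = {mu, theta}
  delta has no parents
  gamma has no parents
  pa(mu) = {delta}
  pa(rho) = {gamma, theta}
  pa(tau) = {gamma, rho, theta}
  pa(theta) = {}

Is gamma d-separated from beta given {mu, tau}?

There are 4 undirected paths between gamma and beta; checking each against the conditioning set {mu, tau}:
  1. gamma → tau ← theta → beta — tau:collider[open]; theta:fork[open] ⇒ active
  2. gamma → tau ← rho ← theta → beta — tau:collider[open]; rho:chain[open]; theta:fork[open] ⇒ active
  3. gamma → rho ← theta → beta — rho:collider[open]; theta:fork[open] ⇒ active
  4. gamma → rho → tau ← theta → beta — rho:chain[open]; tau:collider[open]; theta:fork[open] ⇒ active
At least one path is unblocked, so d-separation fails.

No — gamma and beta are not d-separated given {mu, tau}.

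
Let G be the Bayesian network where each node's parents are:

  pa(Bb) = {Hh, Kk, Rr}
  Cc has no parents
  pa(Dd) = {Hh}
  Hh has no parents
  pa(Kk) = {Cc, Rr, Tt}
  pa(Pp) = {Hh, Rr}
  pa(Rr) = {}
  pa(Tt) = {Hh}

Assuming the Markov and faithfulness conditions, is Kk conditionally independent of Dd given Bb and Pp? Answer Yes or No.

No

Enumerating the 5 paths from Kk to Dd and testing each for blocking by {Bb, Pp}:
Path 1: Kk ← Tt ← Hh → Dd
  Tt is a chain and Tt is not conditioned on; Hh is a fork and Hh is not conditioned on — no node blocks this path, so it is active.
Path 2: Kk → Bb ← Hh → Dd
  Bb is a collider and Bb is conditioned on, which opens it; Hh is a fork and Hh is not conditioned on — no node blocks this path, so it is active.
Path 3: Kk → Bb ← Rr → Pp ← Hh → Dd
  Bb is a collider and Bb is conditioned on, which opens it; Rr is a fork and Rr is not conditioned on; Pp is a collider and Pp is conditioned on, which opens it; Hh is a fork and Hh is not conditioned on — no node blocks this path, so it is active.
Path 4: Kk ← Rr → Pp ← Hh → Dd
  Rr is a fork and Rr is not conditioned on; Pp is a collider and Pp is conditioned on, which opens it; Hh is a fork and Hh is not conditioned on — no node blocks this path, so it is active.
Path 5: Kk ← Rr → Bb ← Hh → Dd
  Rr is a fork and Rr is not conditioned on; Bb is a collider and Bb is conditioned on, which opens it; Hh is a fork and Hh is not conditioned on — no node blocks this path, so it is active.
Because an active path exists, Kk and Dd are not d-separated.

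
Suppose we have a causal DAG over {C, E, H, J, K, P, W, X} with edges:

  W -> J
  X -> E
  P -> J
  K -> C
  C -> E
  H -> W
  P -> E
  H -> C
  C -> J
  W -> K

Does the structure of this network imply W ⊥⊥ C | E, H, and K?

Yes

There are 4 undirected paths between W and C; checking each against the conditioning set {E, H, K}:
Path 1: W → J ← C
  J is a collider here and neither J nor any of its descendants is conditioned on, so the collider stays closed — the path is blocked at J.
Path 2: W → J ← P → E ← C
  J is a collider here and neither J nor any of its descendants is conditioned on, so the collider stays closed — the path is blocked at J.
Path 3: W → K → C
  K is a chain here and K is conditioned on, so the path is blocked at K.
Path 4: W ← H → C
  H is a fork here and H is conditioned on, so the path is blocked at H.
Since every path is blocked, d-separation holds.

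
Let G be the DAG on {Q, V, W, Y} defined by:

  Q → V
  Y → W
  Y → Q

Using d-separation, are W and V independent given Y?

Only one path connects W and V:
Path 1: W ← Y → Q → V
  Y is a fork here and Y is conditioned on, so the path is blocked at Y.
Every path is blocked, so W and V are d-separated given {Y}.

Yes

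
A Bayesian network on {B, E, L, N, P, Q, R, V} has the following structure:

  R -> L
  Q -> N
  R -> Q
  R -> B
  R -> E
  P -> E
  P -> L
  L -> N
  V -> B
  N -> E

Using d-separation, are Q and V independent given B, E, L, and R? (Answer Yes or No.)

Yes

Enumerating the 5 paths from Q to V and testing each for blocking by {B, E, L, R}:
Path 1: Q → N ← L ← P → E ← R → B ← V
  L is a chain here and L is conditioned on, so the path is blocked at L.
Path 2: Q → N ← L ← R → B ← V
  L is a chain here and L is conditioned on, so the path is blocked at L.
Path 3: Q → N → E ← P → L ← R → B ← V
  R is a fork here and R is conditioned on, so the path is blocked at R.
Path 4: Q → N → E ← R → B ← V
  R is a fork here and R is conditioned on, so the path is blocked at R.
Path 5: Q ← R → B ← V
  R is a fork here and R is conditioned on, so the path is blocked at R.
Every path is blocked, so Q and V are d-separated given {B, E, L, R}.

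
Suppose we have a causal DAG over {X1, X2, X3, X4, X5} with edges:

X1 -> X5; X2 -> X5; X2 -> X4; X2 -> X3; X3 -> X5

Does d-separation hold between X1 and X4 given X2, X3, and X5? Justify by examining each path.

Enumerating the 2 paths from X1 to X4 and testing each for blocking by {X2, X3, X5}:
Path 1: X1 → X5 ← X2 → X4
  X2 is a fork here and X2 is conditioned on, so the path is blocked at X2.
Path 2: X1 → X5 ← X3 ← X2 → X4
  X3 is a chain here and X3 is conditioned on, so the path is blocked at X3.
Since every path is blocked, d-separation holds.

Yes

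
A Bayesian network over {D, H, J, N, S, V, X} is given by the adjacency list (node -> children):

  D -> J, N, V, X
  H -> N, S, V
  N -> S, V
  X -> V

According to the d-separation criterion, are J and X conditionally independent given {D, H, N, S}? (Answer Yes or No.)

Enumerating the 5 paths from J to X and testing each for blocking by {D, H, N, S}:
Path 1: J ← D → N → S ← H → V ← X
  D is a fork here and D is conditioned on, so the path is blocked at D.
Path 2: J ← D → N → V ← X
  D is a fork here and D is conditioned on, so the path is blocked at D.
Path 3: J ← D → N ← H → V ← X
  D is a fork here and D is conditioned on, so the path is blocked at D.
Path 4: J ← D → V ← X
  D is a fork here and D is conditioned on, so the path is blocked at D.
Path 5: J ← D → X
  D is a fork here and D is conditioned on, so the path is blocked at D.
Since every path is blocked, d-separation holds.

Yes — J and X are d-separated given {D, H, N, S}.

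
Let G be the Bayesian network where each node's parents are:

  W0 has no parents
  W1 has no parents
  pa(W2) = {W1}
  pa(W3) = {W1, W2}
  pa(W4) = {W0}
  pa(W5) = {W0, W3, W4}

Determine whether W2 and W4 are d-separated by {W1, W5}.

No

4 paths connect W2 and W4; each must be blocked for d-separation to hold:
Path 1: W2 ← W1 → W3 → W5 ← W4
  W1 is a fork here and W1 is conditioned on, so the path is blocked at W1.
Path 2: W2 ← W1 → W3 → W5 ← W0 → W4
  W1 is a fork here and W1 is conditioned on, so the path is blocked at W1.
Path 3: W2 → W3 → W5 ← W4
  W3 is a chain and W3 is not conditioned on; W5 is a collider and W5 is conditioned on, which opens it — no node blocks this path, so it is active.
Path 4: W2 → W3 → W5 ← W0 → W4
  W3 is a chain and W3 is not conditioned on; W5 is a collider and W5 is conditioned on, which opens it; W0 is a fork and W0 is not conditioned on — no node blocks this path, so it is active.
Since the path W2 → W3 → W5 ← W4 is active, W2 and W4 are not d-separated given {W1, W5}.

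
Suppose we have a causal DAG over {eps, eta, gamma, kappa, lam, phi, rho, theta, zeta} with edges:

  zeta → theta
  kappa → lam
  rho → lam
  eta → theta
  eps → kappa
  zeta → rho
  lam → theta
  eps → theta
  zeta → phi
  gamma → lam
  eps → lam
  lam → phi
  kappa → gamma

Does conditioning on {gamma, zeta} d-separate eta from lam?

Yes — eta and lam are d-separated given {gamma, zeta}.

There are 6 undirected paths between eta and lam; checking each against the conditioning set {gamma, zeta}:
Path 1: eta → theta ← zeta → rho → lam
  theta is a collider here and neither theta nor any of its descendants is conditioned on, so the collider stays closed — the path is blocked at theta.
Path 2: eta → theta ← zeta → phi ← lam
  theta is a collider here and neither theta nor any of its descendants is conditioned on, so the collider stays closed — the path is blocked at theta.
Path 3: eta → theta ← eps → kappa → lam
  theta is a collider here and neither theta nor any of its descendants is conditioned on, so the collider stays closed — the path is blocked at theta.
Path 4: eta → theta ← eps → kappa → gamma → lam
  theta is a collider here and neither theta nor any of its descendants is conditioned on, so the collider stays closed — the path is blocked at theta.
Path 5: eta → theta ← eps → lam
  theta is a collider here and neither theta nor any of its descendants is conditioned on, so the collider stays closed — the path is blocked at theta.
Path 6: eta → theta ← lam
  theta is a collider here and neither theta nor any of its descendants is conditioned on, so the collider stays closed — the path is blocked at theta.
All paths are blocked; eta ⊥ lam | {gamma, zeta} holds.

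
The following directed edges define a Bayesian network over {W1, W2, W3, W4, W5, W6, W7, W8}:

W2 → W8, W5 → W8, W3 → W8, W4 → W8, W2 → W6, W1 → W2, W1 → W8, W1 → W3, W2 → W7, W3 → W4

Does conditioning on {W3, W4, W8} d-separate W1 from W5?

No — W1 and W5 are not d-separated given {W3, W4, W8}.

4 paths connect W1 and W5; each must be blocked for d-separation to hold:
  1. W1 → W2 → W8 ← W5 — W2:chain[open]; W8:collider[open] ⇒ active
  2. W1 → W8 ← W5 — W8:collider[open] ⇒ active
  3. W1 → W3 → W4 → W8 ← W5 — W3:chain[blocks]; W4:chain[blocks]; W8:collider[open] ⇒ blocked
  4. W1 → W3 → W8 ← W5 — W3:chain[blocks]; W8:collider[open] ⇒ blocked
At least one path is unblocked, so d-separation fails.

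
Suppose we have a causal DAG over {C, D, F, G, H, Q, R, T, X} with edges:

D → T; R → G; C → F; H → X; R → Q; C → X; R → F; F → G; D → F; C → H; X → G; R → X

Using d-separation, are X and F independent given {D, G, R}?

No — X and F are not d-separated given {D, G, R}.

There are 6 undirected paths between X and F; checking each against the conditioning set {D, G, R}:
Path 1: X → G ← F
  G is a collider and G is conditioned on, which opens it — no node blocks this path, so it is active.
Path 2: X → G ← R → F
  R is a fork here and R is conditioned on, so the path is blocked at R.
Path 3: X ← H ← C → F
  H is a chain and H is not conditioned on; C is a fork and C is not conditioned on — no node blocks this path, so it is active.
Path 4: X ← C → F
  C is a fork and C is not conditioned on — no node blocks this path, so it is active.
Path 5: X ← R → G ← F
  R is a fork here and R is conditioned on, so the path is blocked at R.
Path 6: X ← R → F
  R is a fork here and R is conditioned on, so the path is blocked at R.
Since the path X → G ← F is active, X and F are not d-separated given {D, G, R}.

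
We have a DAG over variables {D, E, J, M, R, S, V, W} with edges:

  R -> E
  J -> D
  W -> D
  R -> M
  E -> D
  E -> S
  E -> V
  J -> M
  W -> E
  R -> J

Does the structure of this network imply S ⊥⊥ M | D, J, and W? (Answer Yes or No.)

We examine all 6 paths between S and M:
Path 1: S ← E → D ← J ← R → M
  J is a chain here and J is conditioned on, so the path is blocked at J.
Path 2: S ← E → D ← J → M
  J is a fork here and J is conditioned on, so the path is blocked at J.
Path 3: S ← E ← R → M
  E is a chain and E is not conditioned on; R is a fork and R is not conditioned on — no node blocks this path, so it is active.
Path 4: S ← E ← R → J → M
  J is a chain here and J is conditioned on, so the path is blocked at J.
Path 5: S ← E ← W → D ← J ← R → M
  W is a fork here and W is conditioned on, so the path is blocked at W.
Path 6: S ← E ← W → D ← J → M
  W is a fork here and W is conditioned on, so the path is blocked at W.
Because an active path exists, S and M are not d-separated.

No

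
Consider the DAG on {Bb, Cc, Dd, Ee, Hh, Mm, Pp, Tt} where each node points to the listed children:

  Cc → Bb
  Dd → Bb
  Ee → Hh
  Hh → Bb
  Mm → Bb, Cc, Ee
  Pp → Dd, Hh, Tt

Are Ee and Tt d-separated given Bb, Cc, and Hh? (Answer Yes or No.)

6 paths connect Ee and Tt; each must be blocked for d-separation to hold:
Path 1: Ee ← Mm → Cc → Bb ← Dd ← Pp → Tt
  Cc is a chain here and Cc is conditioned on, so the path is blocked at Cc.
Path 2: Ee ← Mm → Cc → Bb ← Hh ← Pp → Tt
  Cc is a chain here and Cc is conditioned on, so the path is blocked at Cc.
Path 3: Ee ← Mm → Bb ← Dd ← Pp → Tt
  Mm is a fork and Mm is not conditioned on; Bb is a collider and Bb is conditioned on, which opens it; Dd is a chain and Dd is not conditioned on; Pp is a fork and Pp is not conditioned on — no node blocks this path, so it is active.
Path 4: Ee ← Mm → Bb ← Hh ← Pp → Tt
  Hh is a chain here and Hh is conditioned on, so the path is blocked at Hh.
Path 5: Ee → Hh → Bb ← Dd ← Pp → Tt
  Hh is a chain here and Hh is conditioned on, so the path is blocked at Hh.
Path 6: Ee → Hh ← Pp → Tt
  Hh is a collider and Hh is conditioned on, which opens it; Pp is a fork and Pp is not conditioned on — no node blocks this path, so it is active.
Since the path Ee ← Mm → Bb ← Dd ← Pp → Tt is active, Ee and Tt are not d-separated given {Bb, Cc, Hh}.

No — Ee and Tt are not d-separated given {Bb, Cc, Hh}.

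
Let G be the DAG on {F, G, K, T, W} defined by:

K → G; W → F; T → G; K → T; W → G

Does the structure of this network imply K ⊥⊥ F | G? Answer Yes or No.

2 paths connect K and F; each must be blocked for d-separation to hold:
Path 1: K → G ← W → F
  G is a collider and G is conditioned on, which opens it; W is a fork and W is not conditioned on — no node blocks this path, so it is active.
Path 2: K → T → G ← W → F
  T is a chain and T is not conditioned on; G is a collider and G is conditioned on, which opens it; W is a fork and W is not conditioned on — no node blocks this path, so it is active.
Because an active path exists, K and F are not d-separated.

No — K and F are not d-separated given {G}.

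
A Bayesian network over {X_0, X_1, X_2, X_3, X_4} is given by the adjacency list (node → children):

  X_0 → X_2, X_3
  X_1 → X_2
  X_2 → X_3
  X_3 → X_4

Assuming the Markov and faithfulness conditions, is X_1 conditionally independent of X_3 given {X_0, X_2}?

Yes — X_1 and X_3 are d-separated given {X_0, X_2}.

Enumerating the 2 paths from X_1 to X_3 and testing each for blocking by {X_0, X_2}:
Path 1: X_1 → X_2 → X_3
  X_2 is a chain here and X_2 is conditioned on, so the path is blocked at X_2.
Path 2: X_1 → X_2 ← X_0 → X_3
  X_0 is a fork here and X_0 is conditioned on, so the path is blocked at X_0.
All paths are blocked; X_1 ⊥ X_3 | {X_0, X_2} holds.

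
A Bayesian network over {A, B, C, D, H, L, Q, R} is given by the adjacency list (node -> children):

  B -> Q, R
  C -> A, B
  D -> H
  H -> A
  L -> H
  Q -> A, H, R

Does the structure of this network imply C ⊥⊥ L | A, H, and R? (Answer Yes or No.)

No

We examine all 6 paths between C and L:
Path 1: C → A ← Q → H ← L
  A is a collider and A is conditioned on, which opens it; Q is a fork and Q is not conditioned on; H is a collider and H is conditioned on, which opens it — no node blocks this path, so it is active.
Path 2: C → A ← H ← L
  H is a chain here and H is conditioned on, so the path is blocked at H.
Path 3: C → B → Q → A ← H ← L
  H is a chain here and H is conditioned on, so the path is blocked at H.
Path 4: C → B → Q → H ← L
  B is a chain and B is not conditioned on; Q is a chain and Q is not conditioned on; H is a collider and H is conditioned on, which opens it — no node blocks this path, so it is active.
Path 5: C → B → R ← Q → A ← H ← L
  H is a chain here and H is conditioned on, so the path is blocked at H.
Path 6: C → B → R ← Q → H ← L
  B is a chain and B is not conditioned on; R is a collider and R is conditioned on, which opens it; Q is a fork and Q is not conditioned on; H is a collider and H is conditioned on, which opens it — no node blocks this path, so it is active.
At least one path is unblocked, so d-separation fails.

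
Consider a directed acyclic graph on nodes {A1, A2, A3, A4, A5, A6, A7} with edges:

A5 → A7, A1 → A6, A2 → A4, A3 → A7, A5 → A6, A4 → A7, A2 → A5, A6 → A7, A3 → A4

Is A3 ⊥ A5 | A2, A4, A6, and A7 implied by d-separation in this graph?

No — A3 and A5 are not d-separated given {A2, A4, A6, A7}.

There are 6 undirected paths between A3 and A5; checking each against the conditioning set {A2, A4, A6, A7}:
Path 1: A3 → A4 ← A2 → A5
  A2 is a fork here and A2 is conditioned on, so the path is blocked at A2.
Path 2: A3 → A4 → A7 ← A5
  A4 is a chain here and A4 is conditioned on, so the path is blocked at A4.
Path 3: A3 → A4 → A7 ← A6 ← A5
  A4 is a chain here and A4 is conditioned on, so the path is blocked at A4.
Path 4: A3 → A7 ← A5
  A7 is a collider and A7 is conditioned on, which opens it — no node blocks this path, so it is active.
Path 5: A3 → A7 ← A6 ← A5
  A6 is a chain here and A6 is conditioned on, so the path is blocked at A6.
Path 6: A3 → A7 ← A4 ← A2 → A5
  A4 is a chain here and A4 is conditioned on, so the path is blocked at A4.
Because an active path exists, A3 and A5 are not d-separated.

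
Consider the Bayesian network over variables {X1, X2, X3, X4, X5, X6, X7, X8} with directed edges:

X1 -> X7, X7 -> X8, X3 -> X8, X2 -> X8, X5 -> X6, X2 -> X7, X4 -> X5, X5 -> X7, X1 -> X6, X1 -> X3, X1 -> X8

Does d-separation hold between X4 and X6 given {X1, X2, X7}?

No — X4 and X6 are not d-separated given {X1, X2, X7}.

Enumerating the 6 paths from X4 to X6 and testing each for blocking by {X1, X2, X7}:
Path 1: X4 → X5 → X7 ← X2 → X8 ← X3 ← X1 → X6
  X2 is a fork here and X2 is conditioned on, so the path is blocked at X2.
Path 2: X4 → X5 → X7 ← X2 → X8 ← X1 → X6
  X2 is a fork here and X2 is conditioned on, so the path is blocked at X2.
Path 3: X4 → X5 → X7 ← X1 → X6
  X1 is a fork here and X1 is conditioned on, so the path is blocked at X1.
Path 4: X4 → X5 → X7 → X8 ← X3 ← X1 → X6
  X7 is a chain here and X7 is conditioned on, so the path is blocked at X7.
Path 5: X4 → X5 → X7 → X8 ← X1 → X6
  X7 is a chain here and X7 is conditioned on, so the path is blocked at X7.
Path 6: X4 → X5 → X6
  X5 is a chain and X5 is not conditioned on — no node blocks this path, so it is active.
At least one path is unblocked, so d-separation fails.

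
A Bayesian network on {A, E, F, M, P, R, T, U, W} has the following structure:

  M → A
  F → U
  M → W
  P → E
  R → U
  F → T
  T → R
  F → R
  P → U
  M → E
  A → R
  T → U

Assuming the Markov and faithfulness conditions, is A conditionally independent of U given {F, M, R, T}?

Yes — A and U are d-separated given {F, M, R, T}.

Enumerating the 6 paths from A to U and testing each for blocking by {F, M, R, T}:
  1. A → R ← T ← F → U — R:collider[open]; T:chain[blocks]; F:fork[blocks] ⇒ blocked
  2. A → R ← T → U — R:collider[open]; T:fork[blocks] ⇒ blocked
  3. A → R ← F → T → U — R:collider[open]; F:fork[blocks]; T:chain[blocks] ⇒ blocked
  4. A → R ← F → U — R:collider[open]; F:fork[blocks] ⇒ blocked
  5. A → R → U — R:chain[blocks] ⇒ blocked
  6. A ← M → E ← P → U — M:fork[blocks]; E:collider[blocks]; P:fork[open] ⇒ blocked
Since every path is blocked, d-separation holds.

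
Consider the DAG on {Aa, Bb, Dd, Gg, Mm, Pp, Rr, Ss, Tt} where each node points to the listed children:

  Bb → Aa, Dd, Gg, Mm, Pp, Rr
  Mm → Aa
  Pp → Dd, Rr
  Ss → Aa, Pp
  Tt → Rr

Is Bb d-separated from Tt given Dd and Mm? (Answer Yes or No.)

Enumerating the 5 paths from Bb to Tt and testing each for blocking by {Dd, Mm}:
  1. Bb → Dd ← Pp → Rr ← Tt — Dd:collider[open]; Pp:fork[open]; Rr:collider[blocks] ⇒ blocked
  2. Bb → Rr ← Tt — Rr:collider[blocks] ⇒ blocked
  3. Bb → Aa ← Ss → Pp → Rr ← Tt — Aa:collider[blocks]; Ss:fork[open]; Pp:chain[open]; Rr:collider[blocks] ⇒ blocked
  4. Bb → Pp → Rr ← Tt — Pp:chain[open]; Rr:collider[blocks] ⇒ blocked
  5. Bb → Mm → Aa ← Ss → Pp → Rr ← Tt — Mm:chain[blocks]; Aa:collider[blocks]; Ss:fork[open]; Pp:chain[open]; Rr:collider[blocks] ⇒ blocked
Every path is blocked, so Bb and Tt are d-separated given {Dd, Mm}.

Yes — Bb and Tt are d-separated given {Dd, Mm}.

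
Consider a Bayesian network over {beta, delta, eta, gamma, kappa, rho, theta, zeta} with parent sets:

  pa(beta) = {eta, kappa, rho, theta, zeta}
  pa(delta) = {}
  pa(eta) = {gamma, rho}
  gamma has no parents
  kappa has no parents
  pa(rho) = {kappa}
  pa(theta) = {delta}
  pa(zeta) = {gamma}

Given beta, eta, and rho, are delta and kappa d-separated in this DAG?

No — delta and kappa are not d-separated given {beta, eta, rho}.

We examine all 4 paths between delta and kappa:
Path 1: delta → theta → beta ← kappa
  theta is a chain and theta is not conditioned on; beta is a collider and beta is conditioned on, which opens it — no node blocks this path, so it is active.
Path 2: delta → theta → beta ← zeta ← gamma → eta ← rho ← kappa
  rho is a chain here and rho is conditioned on, so the path is blocked at rho.
Path 3: delta → theta → beta ← eta ← rho ← kappa
  eta is a chain here and eta is conditioned on, so the path is blocked at eta.
Path 4: delta → theta → beta ← rho ← kappa
  rho is a chain here and rho is conditioned on, so the path is blocked at rho.
At least one path is unblocked, so d-separation fails.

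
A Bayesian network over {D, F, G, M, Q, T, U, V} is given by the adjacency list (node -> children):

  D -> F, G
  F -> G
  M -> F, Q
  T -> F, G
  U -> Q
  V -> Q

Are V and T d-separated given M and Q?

Yes

We examine all 3 paths between V and T:
  1. V → Q ← M → F ← T — Q:collider[open]; M:fork[blocks]; F:collider[blocks] ⇒ blocked
  2. V → Q ← M → F ← D → G ← T — Q:collider[open]; M:fork[blocks]; F:collider[blocks]; D:fork[open]; G:collider[blocks] ⇒ blocked
  3. V → Q ← M → F → G ← T — Q:collider[open]; M:fork[blocks]; F:chain[open]; G:collider[blocks] ⇒ blocked
Every path is blocked, so V and T are d-separated given {M, Q}.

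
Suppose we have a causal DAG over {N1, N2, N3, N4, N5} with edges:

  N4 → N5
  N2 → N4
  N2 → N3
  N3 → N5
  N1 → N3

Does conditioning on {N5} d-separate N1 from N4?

We examine all 2 paths between N1 and N4:
Path 1: N1 → N3 ← N2 → N4
  N3 is a collider and its descendant N5 is conditioned on, which opens it; N2 is a fork and N2 is not conditioned on — no node blocks this path, so it is active.
Path 2: N1 → N3 → N5 ← N4
  N3 is a chain and N3 is not conditioned on; N5 is a collider and N5 is conditioned on, which opens it — no node blocks this path, so it is active.
Because an active path exists, N1 and N4 are not d-separated.

No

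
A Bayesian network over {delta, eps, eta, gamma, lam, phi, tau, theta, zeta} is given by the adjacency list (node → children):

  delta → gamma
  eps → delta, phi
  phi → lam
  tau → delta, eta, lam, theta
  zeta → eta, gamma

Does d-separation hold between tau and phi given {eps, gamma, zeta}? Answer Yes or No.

Enumerating the 3 paths from tau to phi and testing each for blocking by {eps, gamma, zeta}:
Path 1: tau → lam ← phi
  lam is a collider here and neither lam nor any of its descendants is conditioned on, so the collider stays closed — the path is blocked at lam.
Path 2: tau → eta ← zeta → gamma ← delta ← eps → phi
  eta is a collider here and neither eta nor any of its descendants is conditioned on, so the collider stays closed — the path is blocked at eta.
Path 3: tau → delta ← eps → phi
  eps is a fork here and eps is conditioned on, so the path is blocked at eps.
Every path is blocked, so tau and phi are d-separated given {eps, gamma, zeta}.

Yes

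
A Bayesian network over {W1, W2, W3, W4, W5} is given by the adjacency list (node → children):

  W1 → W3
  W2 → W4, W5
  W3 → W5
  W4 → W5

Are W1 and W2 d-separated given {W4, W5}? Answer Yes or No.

No

2 paths connect W1 and W2; each must be blocked for d-separation to hold:
  1. W1 → W3 → W5 ← W4 ← W2 — W3:chain[open]; W5:collider[open]; W4:chain[blocks] ⇒ blocked
  2. W1 → W3 → W5 ← W2 — W3:chain[open]; W5:collider[open] ⇒ active
Since the path W1 → W3 → W5 ← W2 is active, W1 and W2 are not d-separated given {W4, W5}.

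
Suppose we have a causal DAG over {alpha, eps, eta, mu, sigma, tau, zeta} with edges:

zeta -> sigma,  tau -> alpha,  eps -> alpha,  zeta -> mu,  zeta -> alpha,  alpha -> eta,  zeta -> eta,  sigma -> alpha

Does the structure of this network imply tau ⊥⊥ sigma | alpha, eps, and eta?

There are 3 undirected paths between tau and sigma; checking each against the conditioning set {alpha, eps, eta}:
  1. tau → alpha ← zeta → sigma — alpha:collider[open]; zeta:fork[open] ⇒ active
  2. tau → alpha → eta ← zeta → sigma — alpha:chain[blocks]; eta:collider[open]; zeta:fork[open] ⇒ blocked
  3. tau → alpha ← sigma — alpha:collider[open] ⇒ active
At least one path is unblocked, so d-separation fails.

No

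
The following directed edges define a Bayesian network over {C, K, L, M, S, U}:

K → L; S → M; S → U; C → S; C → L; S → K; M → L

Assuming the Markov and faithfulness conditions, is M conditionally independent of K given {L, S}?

There are 4 undirected paths between M and K; checking each against the conditioning set {L, S}:
Path 1: M ← S → K
  S is a fork here and S is conditioned on, so the path is blocked at S.
Path 2: M ← S ← C → L ← K
  S is a chain here and S is conditioned on, so the path is blocked at S.
Path 3: M → L ← K
  L is a collider and L is conditioned on, which opens it — no node blocks this path, so it is active.
Path 4: M → L ← C → S → K
  S is a chain here and S is conditioned on, so the path is blocked at S.
Because an active path exists, M and K are not d-separated.

No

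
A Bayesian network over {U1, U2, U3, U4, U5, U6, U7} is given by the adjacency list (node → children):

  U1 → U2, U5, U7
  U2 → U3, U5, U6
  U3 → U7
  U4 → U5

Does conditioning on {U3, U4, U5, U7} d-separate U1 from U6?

No

There are 3 undirected paths between U1 and U6; checking each against the conditioning set {U3, U4, U5, U7}:
Path 1: U1 → U5 ← U2 → U6
  U5 is a collider and U5 is conditioned on, which opens it; U2 is a fork and U2 is not conditioned on — no node blocks this path, so it is active.
Path 2: U1 → U2 → U6
  U2 is a chain and U2 is not conditioned on — no node blocks this path, so it is active.
Path 3: U1 → U7 ← U3 ← U2 → U6
  U3 is a chain here and U3 is conditioned on, so the path is blocked at U3.
Since the path U1 → U5 ← U2 → U6 is active, U1 and U6 are not d-separated given {U3, U4, U5, U7}.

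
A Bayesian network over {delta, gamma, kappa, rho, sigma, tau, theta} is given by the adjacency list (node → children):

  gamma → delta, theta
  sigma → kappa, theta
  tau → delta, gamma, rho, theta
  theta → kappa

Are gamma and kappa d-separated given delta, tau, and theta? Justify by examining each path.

No

There are 6 undirected paths between gamma and kappa; checking each against the conditioning set {delta, tau, theta}:
Path 1: gamma → theta ← sigma → kappa
  theta is a collider and theta is conditioned on, which opens it; sigma is a fork and sigma is not conditioned on — no node blocks this path, so it is active.
Path 2: gamma → theta → kappa
  theta is a chain here and theta is conditioned on, so the path is blocked at theta.
Path 3: gamma → delta ← tau → theta ← sigma → kappa
  tau is a fork here and tau is conditioned on, so the path is blocked at tau.
Path 4: gamma → delta ← tau → theta → kappa
  tau is a fork here and tau is conditioned on, so the path is blocked at tau.
Path 5: gamma ← tau → theta ← sigma → kappa
  tau is a fork here and tau is conditioned on, so the path is blocked at tau.
Path 6: gamma ← tau → theta → kappa
  tau is a fork here and tau is conditioned on, so the path is blocked at tau.
Because an active path exists, gamma and kappa are not d-separated.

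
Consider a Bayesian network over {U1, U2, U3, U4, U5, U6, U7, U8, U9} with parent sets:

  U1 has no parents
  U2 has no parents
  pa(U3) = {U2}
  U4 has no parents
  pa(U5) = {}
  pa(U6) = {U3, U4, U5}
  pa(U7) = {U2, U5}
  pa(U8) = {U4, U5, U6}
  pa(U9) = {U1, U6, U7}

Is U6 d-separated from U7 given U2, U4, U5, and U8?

Yes — U6 and U7 are d-separated given {U2, U4, U5, U8}.

Enumerating the 5 paths from U6 to U7 and testing each for blocking by {U2, U4, U5, U8}:
Path 1: U6 → U9 ← U7
  U9 is a collider here and neither U9 nor any of its descendants is conditioned on, so the collider stays closed — the path is blocked at U9.
Path 2: U6 ← U5 → U7
  U5 is a fork here and U5 is conditioned on, so the path is blocked at U5.
Path 3: U6 ← U3 ← U2 → U7
  U2 is a fork here and U2 is conditioned on, so the path is blocked at U2.
Path 4: U6 → U8 ← U5 → U7
  U5 is a fork here and U5 is conditioned on, so the path is blocked at U5.
Path 5: U6 ← U4 → U8 ← U5 → U7
  U4 is a fork here and U4 is conditioned on, so the path is blocked at U4.
Since every path is blocked, d-separation holds.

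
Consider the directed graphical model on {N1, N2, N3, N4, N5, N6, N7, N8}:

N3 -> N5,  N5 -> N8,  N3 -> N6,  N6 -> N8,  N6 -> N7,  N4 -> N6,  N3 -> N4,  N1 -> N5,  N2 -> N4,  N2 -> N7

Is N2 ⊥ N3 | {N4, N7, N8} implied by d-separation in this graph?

No

There are 6 undirected paths between N2 and N3; checking each against the conditioning set {N4, N7, N8}:
Path 1: N2 → N4 → N6 → N8 ← N5 ← N3
  N4 is a chain here and N4 is conditioned on, so the path is blocked at N4.
Path 2: N2 → N4 → N6 ← N3
  N4 is a chain here and N4 is conditioned on, so the path is blocked at N4.
Path 3: N2 → N4 ← N3
  N4 is a collider and N4 is conditioned on, which opens it — no node blocks this path, so it is active.
Path 4: N2 → N7 ← N6 → N8 ← N5 ← N3
  N7 is a collider and N7 is conditioned on, which opens it; N6 is a fork and N6 is not conditioned on; N8 is a collider and N8 is conditioned on, which opens it; N5 is a chain and N5 is not conditioned on — no node blocks this path, so it is active.
Path 5: N2 → N7 ← N6 ← N4 ← N3
  N4 is a chain here and N4 is conditioned on, so the path is blocked at N4.
Path 6: N2 → N7 ← N6 ← N3
  N7 is a collider and N7 is conditioned on, which opens it; N6 is a chain and N6 is not conditioned on — no node blocks this path, so it is active.
Since the path N2 → N4 ← N3 is active, N2 and N3 are not d-separated given {N4, N7, N8}.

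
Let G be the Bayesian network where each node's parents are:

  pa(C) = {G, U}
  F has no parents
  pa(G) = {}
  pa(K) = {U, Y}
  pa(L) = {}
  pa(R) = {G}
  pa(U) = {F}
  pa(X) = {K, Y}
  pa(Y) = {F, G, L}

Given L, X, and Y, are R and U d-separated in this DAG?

No

4 paths connect R and U; each must be blocked for d-separation to hold:
Path 1: R ← G → Y → K ← U
  Y is a chain here and Y is conditioned on, so the path is blocked at Y.
Path 2: R ← G → Y ← F → U
  G is a fork and G is not conditioned on; Y is a collider and Y is conditioned on, which opens it; F is a fork and F is not conditioned on — no node blocks this path, so it is active.
Path 3: R ← G → Y → X ← K ← U
  Y is a chain here and Y is conditioned on, so the path is blocked at Y.
Path 4: R ← G → C ← U
  C is a collider here and neither C nor any of its descendants is conditioned on, so the collider stays closed — the path is blocked at C.
Since the path R ← G → Y ← F → U is active, R and U are not d-separated given {L, X, Y}.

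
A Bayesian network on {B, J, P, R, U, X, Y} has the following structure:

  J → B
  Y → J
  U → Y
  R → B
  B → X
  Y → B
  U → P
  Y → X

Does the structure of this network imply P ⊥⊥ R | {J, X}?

No — P and R are not d-separated given {J, X}.

Enumerating the 3 paths from P to R and testing each for blocking by {J, X}:
Path 1: P ← U → Y → B ← R
  U is a fork and U is not conditioned on; Y is a chain and Y is not conditioned on; B is a collider and its descendant X is conditioned on, which opens it — no node blocks this path, so it is active.
Path 2: P ← U → Y → X ← B ← R
  U is a fork and U is not conditioned on; Y is a chain and Y is not conditioned on; X is a collider and X is conditioned on, which opens it; B is a chain and B is not conditioned on — no node blocks this path, so it is active.
Path 3: P ← U → Y → J → B ← R
  J is a chain here and J is conditioned on, so the path is blocked at J.
Because an active path exists, P and R are not d-separated.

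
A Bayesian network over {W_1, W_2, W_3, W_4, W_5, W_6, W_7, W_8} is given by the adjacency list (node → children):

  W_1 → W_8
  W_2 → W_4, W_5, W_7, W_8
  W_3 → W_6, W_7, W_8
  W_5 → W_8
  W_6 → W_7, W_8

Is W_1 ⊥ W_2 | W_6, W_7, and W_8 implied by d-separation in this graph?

No — W_1 and W_2 are not d-separated given {W_6, W_7, W_8}.

Enumerating the 6 paths from W_1 to W_2 and testing each for blocking by {W_6, W_7, W_8}:
Path 1: W_1 → W_8 ← W_6 → W_7 ← W_2
  W_6 is a fork here and W_6 is conditioned on, so the path is blocked at W_6.
Path 2: W_1 → W_8 ← W_6 ← W_3 → W_7 ← W_2
  W_6 is a chain here and W_6 is conditioned on, so the path is blocked at W_6.
Path 3: W_1 → W_8 ← W_3 → W_7 ← W_2
  W_8 is a collider and W_8 is conditioned on, which opens it; W_3 is a fork and W_3 is not conditioned on; W_7 is a collider and W_7 is conditioned on, which opens it — no node blocks this path, so it is active.
Path 4: W_1 → W_8 ← W_3 → W_6 → W_7 ← W_2
  W_6 is a chain here and W_6 is conditioned on, so the path is blocked at W_6.
Path 5: W_1 → W_8 ← W_2
  W_8 is a collider and W_8 is conditioned on, which opens it — no node blocks this path, so it is active.
Path 6: W_1 → W_8 ← W_5 ← W_2
  W_8 is a collider and W_8 is conditioned on, which opens it; W_5 is a chain and W_5 is not conditioned on — no node blocks this path, so it is active.
Because an active path exists, W_1 and W_2 are not d-separated.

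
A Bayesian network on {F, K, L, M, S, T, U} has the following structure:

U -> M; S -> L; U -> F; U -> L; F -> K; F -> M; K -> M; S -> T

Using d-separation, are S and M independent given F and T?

Enumerating the 3 paths from S to M and testing each for blocking by {F, T}:
  1. S → L ← U → F → M — L:collider[blocks]; U:fork[open]; F:chain[blocks] ⇒ blocked
  2. S → L ← U → F → K → M — L:collider[blocks]; U:fork[open]; F:chain[blocks]; K:chain[open] ⇒ blocked
  3. S → L ← U → M — L:collider[blocks]; U:fork[open] ⇒ blocked
All paths are blocked; S ⊥ M | {F, T} holds.

Yes — S and M are d-separated given {F, T}.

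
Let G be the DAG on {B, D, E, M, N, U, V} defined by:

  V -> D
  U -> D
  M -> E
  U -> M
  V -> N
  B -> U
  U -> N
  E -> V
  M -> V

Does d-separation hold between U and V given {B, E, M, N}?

No — U and V are not d-separated given {B, E, M, N}.

There are 4 undirected paths between U and V; checking each against the conditioning set {B, E, M, N}:
Path 1: U → D ← V
  D is a collider here and neither D nor any of its descendants is conditioned on, so the collider stays closed — the path is blocked at D.
Path 2: U → N ← V
  N is a collider and N is conditioned on, which opens it — no node blocks this path, so it is active.
Path 3: U → M → E → V
  M is a chain here and M is conditioned on, so the path is blocked at M.
Path 4: U → M → V
  M is a chain here and M is conditioned on, so the path is blocked at M.
Because an active path exists, U and V are not d-separated.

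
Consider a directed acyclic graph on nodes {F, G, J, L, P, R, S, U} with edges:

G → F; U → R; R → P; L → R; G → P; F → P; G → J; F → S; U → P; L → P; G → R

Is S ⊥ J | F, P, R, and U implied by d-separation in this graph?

Yes — S and J are d-separated given {F, P, R, U}.

There are 5 undirected paths between S and J; checking each against the conditioning set {F, P, R, U}:
  1. S ← F ← G → J — F:chain[blocks]; G:fork[open] ⇒ blocked
  2. S ← F → P ← G → J — F:fork[blocks]; P:collider[open]; G:fork[open] ⇒ blocked
  3. S ← F → P ← R ← G → J — F:fork[blocks]; P:collider[open]; R:chain[blocks]; G:fork[open] ⇒ blocked
  4. S ← F → P ← L → R ← G → J — F:fork[blocks]; P:collider[open]; L:fork[open]; R:collider[open]; G:fork[open] ⇒ blocked
  5. S ← F → P ← U → R ← G → J — F:fork[blocks]; P:collider[open]; U:fork[blocks]; R:collider[open]; G:fork[open] ⇒ blocked
All paths are blocked; S ⊥ J | {F, P, R, U} holds.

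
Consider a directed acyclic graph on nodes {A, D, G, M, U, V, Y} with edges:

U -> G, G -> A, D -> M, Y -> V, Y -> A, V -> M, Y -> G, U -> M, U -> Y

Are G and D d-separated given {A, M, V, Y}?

There are 6 undirected paths between G and D; checking each against the conditioning set {A, M, V, Y}:
Path 1: G ← Y ← U → M ← D
  Y is a chain here and Y is conditioned on, so the path is blocked at Y.
Path 2: G ← Y → V → M ← D
  Y is a fork here and Y is conditioned on, so the path is blocked at Y.
Path 3: G ← U → M ← D
  U is a fork and U is not conditioned on; M is a collider and M is conditioned on, which opens it — no node blocks this path, so it is active.
Path 4: G ← U → Y → V → M ← D
  Y is a chain here and Y is conditioned on, so the path is blocked at Y.
Path 5: G → A ← Y ← U → M ← D
  Y is a chain here and Y is conditioned on, so the path is blocked at Y.
Path 6: G → A ← Y → V → M ← D
  Y is a fork here and Y is conditioned on, so the path is blocked at Y.
Since the path G ← U → M ← D is active, G and D are not d-separated given {A, M, V, Y}.

No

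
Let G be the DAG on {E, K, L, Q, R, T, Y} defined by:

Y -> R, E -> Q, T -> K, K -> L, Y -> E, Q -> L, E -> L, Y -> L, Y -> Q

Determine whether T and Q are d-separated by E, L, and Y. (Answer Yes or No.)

No

We examine all 5 paths between T and Q:
  1. T → K → L ← Q — K:chain[open]; L:collider[open] ⇒ active
  2. T → K → L ← Y → Q — K:chain[open]; L:collider[open]; Y:fork[blocks] ⇒ blocked
  3. T → K → L ← Y → E → Q — K:chain[open]; L:collider[open]; Y:fork[blocks]; E:chain[blocks] ⇒ blocked
  4. T → K → L ← E → Q — K:chain[open]; L:collider[open]; E:fork[blocks] ⇒ blocked
  5. T → K → L ← E ← Y → Q — K:chain[open]; L:collider[open]; E:chain[blocks]; Y:fork[blocks] ⇒ blocked
At least one path is unblocked, so d-separation fails.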